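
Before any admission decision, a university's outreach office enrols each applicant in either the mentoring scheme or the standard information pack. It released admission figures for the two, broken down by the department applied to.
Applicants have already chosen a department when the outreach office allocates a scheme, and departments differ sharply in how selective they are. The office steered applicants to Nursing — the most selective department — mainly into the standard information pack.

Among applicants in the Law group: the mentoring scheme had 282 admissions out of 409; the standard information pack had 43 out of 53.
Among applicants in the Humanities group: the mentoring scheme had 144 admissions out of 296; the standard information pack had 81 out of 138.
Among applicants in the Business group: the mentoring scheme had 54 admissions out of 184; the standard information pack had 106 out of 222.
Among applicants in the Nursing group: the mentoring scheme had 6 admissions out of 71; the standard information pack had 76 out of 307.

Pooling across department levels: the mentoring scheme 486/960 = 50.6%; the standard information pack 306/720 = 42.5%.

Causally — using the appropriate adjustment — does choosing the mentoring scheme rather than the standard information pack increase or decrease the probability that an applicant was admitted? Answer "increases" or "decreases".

decreases

Department differs across outreach schemes for reasons unrelated to any effect of the outreach scheme itself, and it separately predicts the outcome — a classic confounder. We must compare within department levels.
Within each level — Law: 68.9% vs 81.1%; Humanities: 48.6% vs 58.7%; Business: 29.3% vs 47.7%; Nursing: 8.5% vs 24.8% — the standard information pack is higher every time.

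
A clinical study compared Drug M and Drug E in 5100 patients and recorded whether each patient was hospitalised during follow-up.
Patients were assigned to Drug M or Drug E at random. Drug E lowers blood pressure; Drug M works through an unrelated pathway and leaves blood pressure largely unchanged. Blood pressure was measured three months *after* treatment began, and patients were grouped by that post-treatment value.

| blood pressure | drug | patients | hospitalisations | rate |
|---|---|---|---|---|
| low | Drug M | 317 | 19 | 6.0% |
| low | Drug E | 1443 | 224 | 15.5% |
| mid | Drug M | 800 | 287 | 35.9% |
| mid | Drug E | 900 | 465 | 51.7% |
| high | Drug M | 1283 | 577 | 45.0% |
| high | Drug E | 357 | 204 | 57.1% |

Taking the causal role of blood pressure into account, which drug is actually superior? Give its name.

The blood pressure-specific comparison favours Drug M throughout, but the pooled figures favour Drug E. The question is whether to condition on blood pressure.
Because the drug influences blood pressure, blood pressure is a post-treatment mediator, not a confounder. Stratifying on it would bias the estimate; the causal effect is the crude pooled difference.
Pooled: Drug M 36.8% vs Drug E 33.1%; Drug E is lower overall.

Drug E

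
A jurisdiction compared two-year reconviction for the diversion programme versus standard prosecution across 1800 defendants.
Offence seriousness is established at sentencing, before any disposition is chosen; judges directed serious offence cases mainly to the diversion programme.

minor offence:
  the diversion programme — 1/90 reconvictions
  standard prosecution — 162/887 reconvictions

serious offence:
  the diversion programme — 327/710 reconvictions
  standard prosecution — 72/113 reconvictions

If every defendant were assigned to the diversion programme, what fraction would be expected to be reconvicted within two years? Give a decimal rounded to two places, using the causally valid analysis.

0.22

Here offence seriousness is a common cause — it drives both which disposition a case falls under and the outcome. The crude comparison mixes populations; the stratum-specific rates are the causally relevant ones.
Standardising the diversion programme to the population offence seriousness mix: 0.543·1/90 + 0.457·327/710 = 0.217.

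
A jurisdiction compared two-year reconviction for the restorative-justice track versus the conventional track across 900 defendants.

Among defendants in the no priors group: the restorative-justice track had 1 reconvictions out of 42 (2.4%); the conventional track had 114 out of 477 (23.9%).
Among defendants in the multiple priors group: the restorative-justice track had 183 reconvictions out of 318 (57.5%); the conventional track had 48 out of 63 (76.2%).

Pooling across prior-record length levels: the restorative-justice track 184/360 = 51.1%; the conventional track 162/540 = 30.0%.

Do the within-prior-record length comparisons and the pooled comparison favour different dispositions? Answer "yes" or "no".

yes

Within each prior-record length level (no priors 2.4% vs 23.9%; multiple priors 57.5% vs 76.2%), the restorative-justice track has the lower rate every time. Pooled: 51.1% vs 30.0% — the conventional track has the lower rate overall. The two comparisons disagree.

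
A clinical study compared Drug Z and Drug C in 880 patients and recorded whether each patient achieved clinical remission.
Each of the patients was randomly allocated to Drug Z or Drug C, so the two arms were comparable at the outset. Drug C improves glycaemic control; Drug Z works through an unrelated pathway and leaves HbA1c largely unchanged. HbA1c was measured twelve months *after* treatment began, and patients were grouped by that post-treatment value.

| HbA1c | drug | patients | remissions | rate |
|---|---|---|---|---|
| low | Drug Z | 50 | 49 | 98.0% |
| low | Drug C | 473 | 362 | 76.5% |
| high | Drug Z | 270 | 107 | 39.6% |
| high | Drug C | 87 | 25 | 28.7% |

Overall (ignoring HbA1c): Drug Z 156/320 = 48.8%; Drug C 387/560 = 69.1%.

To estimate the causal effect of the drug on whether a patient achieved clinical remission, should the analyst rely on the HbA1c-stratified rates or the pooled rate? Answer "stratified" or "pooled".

pooled

Drug Z is higher inside every HbA1c stratum but Drug C is higher in aggregate. Whether to stratify depends on how HbA1c relates to the drug.
The distribution of HbA1c is itself part of what the drug does — it is an intermediate outcome. Holding it fixed would remove that part of the effect; the total effect is the pooled difference.
Pooled: Drug Z 48.8% vs Drug C 69.1%; Drug C is higher overall.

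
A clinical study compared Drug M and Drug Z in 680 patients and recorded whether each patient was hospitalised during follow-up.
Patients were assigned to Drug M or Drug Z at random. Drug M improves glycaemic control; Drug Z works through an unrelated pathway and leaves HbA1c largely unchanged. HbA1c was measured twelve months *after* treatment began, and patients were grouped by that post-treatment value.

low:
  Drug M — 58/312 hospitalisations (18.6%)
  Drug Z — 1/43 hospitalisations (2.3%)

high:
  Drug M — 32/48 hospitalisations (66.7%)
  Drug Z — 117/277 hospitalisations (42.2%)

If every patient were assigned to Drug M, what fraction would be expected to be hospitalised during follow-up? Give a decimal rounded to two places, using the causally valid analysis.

0.25

Within every HbA1c level Drug Z has the lower rate, yet pooled Drug M does — Simpson's reversal.
HbA1c is downstream of the drug. One should not condition on a consequence of treatment, so the overall rates are the right comparison.
So P(outcome | do(Drug M)) is just the pooled rate for Drug M: 90/360 = 0.250.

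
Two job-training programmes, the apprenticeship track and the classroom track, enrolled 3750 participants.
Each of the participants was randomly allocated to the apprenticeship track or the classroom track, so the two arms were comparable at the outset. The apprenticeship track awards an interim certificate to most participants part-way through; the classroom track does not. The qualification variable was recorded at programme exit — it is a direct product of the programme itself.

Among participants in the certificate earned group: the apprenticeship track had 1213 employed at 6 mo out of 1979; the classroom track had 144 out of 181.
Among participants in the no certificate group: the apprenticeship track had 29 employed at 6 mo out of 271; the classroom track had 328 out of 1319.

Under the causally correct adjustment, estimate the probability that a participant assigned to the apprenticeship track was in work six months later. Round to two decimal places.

Because the programme influences qualification attained during the programme, qualification attained during the programme is a post-treatment mediator, not a confounder. Stratifying on it would bias the estimate; the causal effect is the crude pooled difference.
So P(outcome | do(the apprenticeship track)) is just the pooled rate for the apprenticeship track: 1242/2250 = 0.552.

0.55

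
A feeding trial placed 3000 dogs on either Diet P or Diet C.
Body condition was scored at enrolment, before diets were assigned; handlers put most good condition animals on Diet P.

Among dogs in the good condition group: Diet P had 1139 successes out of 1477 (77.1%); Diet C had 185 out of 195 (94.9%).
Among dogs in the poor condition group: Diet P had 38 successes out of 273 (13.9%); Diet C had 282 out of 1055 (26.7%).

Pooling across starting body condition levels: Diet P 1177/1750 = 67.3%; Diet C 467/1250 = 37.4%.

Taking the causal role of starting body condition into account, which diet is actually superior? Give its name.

The stratified and pooled comparisons disagree (Diet C wins within each starting body condition; Diet P wins overall), so the answer turns on the causal role of starting body condition.
Since starting body condition is a pre-existing factor (not a product of the diet) and it affects the outcome on its own, it is a confounder. The stratified rates, not the pooled rate, identify the causal effect.
Within each level — good condition: 77.1% vs 94.9%; poor condition: 13.9% vs 26.7% — Diet C is higher every time.

Diet C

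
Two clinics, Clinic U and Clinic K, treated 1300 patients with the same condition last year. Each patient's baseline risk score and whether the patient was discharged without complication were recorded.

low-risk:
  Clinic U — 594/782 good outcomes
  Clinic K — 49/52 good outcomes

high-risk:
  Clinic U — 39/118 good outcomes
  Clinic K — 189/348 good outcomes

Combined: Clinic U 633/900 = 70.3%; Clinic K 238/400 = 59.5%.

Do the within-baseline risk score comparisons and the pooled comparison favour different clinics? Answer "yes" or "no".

Within each baseline risk score level (low-risk 76.0% vs 94.2%; high-risk 33.1% vs 54.3%), Clinic K has the higher rate every time. Pooled: 70.3% vs 59.5% — Clinic U has the higher rate overall. The two comparisons disagree.

yes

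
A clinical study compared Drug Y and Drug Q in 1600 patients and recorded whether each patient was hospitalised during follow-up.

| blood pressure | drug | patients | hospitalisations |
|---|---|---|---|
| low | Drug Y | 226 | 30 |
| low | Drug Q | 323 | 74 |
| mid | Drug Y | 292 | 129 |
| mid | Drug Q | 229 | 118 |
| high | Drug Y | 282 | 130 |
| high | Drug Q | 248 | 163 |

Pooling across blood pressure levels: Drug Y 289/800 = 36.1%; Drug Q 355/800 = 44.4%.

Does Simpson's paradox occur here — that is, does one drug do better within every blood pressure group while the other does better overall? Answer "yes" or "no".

no

Within each blood pressure level (low 13.3% vs 22.9%; mid 44.2% vs 51.5%; high 46.1% vs 65.7%), Drug Y has the lower rate every time. Pooled: 36.1% vs 44.4% — Drug Y has the lower rate overall. They agree.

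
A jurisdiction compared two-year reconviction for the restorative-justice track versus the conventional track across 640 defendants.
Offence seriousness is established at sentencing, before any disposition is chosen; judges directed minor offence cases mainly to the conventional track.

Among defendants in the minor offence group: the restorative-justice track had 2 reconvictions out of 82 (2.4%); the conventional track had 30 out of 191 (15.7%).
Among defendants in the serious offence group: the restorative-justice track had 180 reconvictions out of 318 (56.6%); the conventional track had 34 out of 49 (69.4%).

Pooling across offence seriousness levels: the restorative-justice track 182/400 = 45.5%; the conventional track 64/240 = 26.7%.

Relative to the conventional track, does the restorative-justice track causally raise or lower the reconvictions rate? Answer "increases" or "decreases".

decreases

the restorative-justice track is lower inside every offence seriousness stratum but the conventional track is lower in aggregate. Whether to stratify depends on how offence seriousness relates to the disposition.
Offence seriousness is set before the disposition has any effect — it is not caused by the disposition — and it independently drives the outcome. That makes it a confounder, so the causal comparison is within offence seriousness levels.
Within each level — minor offence: 2.4% vs 15.7%; serious offence: 56.6% vs 69.4% — the restorative-justice track is lower every time.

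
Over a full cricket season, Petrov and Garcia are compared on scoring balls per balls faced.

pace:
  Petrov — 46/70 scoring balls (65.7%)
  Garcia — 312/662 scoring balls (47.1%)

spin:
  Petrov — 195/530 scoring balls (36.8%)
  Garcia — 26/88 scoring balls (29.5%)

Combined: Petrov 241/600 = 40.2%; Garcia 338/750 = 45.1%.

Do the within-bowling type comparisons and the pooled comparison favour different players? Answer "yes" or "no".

yes

Within each bowling type level (pace 65.7% vs 47.1%; spin 36.8% vs 29.5%), Petrov has the higher rate every time. Pooled: 40.2% vs 45.1% — Garcia has the higher rate overall. The two comparisons disagree.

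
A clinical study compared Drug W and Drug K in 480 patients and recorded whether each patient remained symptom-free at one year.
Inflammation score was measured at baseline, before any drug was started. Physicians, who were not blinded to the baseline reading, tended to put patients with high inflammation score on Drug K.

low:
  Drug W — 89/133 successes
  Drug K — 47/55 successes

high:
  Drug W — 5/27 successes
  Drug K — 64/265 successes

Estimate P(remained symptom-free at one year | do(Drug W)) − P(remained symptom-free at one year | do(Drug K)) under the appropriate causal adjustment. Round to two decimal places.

Since inflammation score is a pre-existing factor (not a product of the drug) and it affects the outcome on its own, it is a confounder. The stratified rates, not the pooled rate, identify the causal effect.
Adjusting over the population distribution of inflammation score: 0.392·(0.669−0.855) + 0.608·(0.185−0.242) = -0.107.

-0.11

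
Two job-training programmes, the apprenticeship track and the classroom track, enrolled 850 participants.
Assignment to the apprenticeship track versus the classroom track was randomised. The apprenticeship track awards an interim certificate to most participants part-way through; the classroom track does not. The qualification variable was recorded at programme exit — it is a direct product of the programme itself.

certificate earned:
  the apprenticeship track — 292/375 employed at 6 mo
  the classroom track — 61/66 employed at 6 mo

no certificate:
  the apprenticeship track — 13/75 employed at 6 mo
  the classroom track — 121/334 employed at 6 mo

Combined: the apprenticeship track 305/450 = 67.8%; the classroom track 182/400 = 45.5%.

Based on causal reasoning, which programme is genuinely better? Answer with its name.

the apprenticeship track

The stratified and pooled comparisons disagree (the classroom track wins within each qualification attained during the programme; the apprenticeship track wins overall), so the answer turns on the causal role of qualification attained during the programme.
Qualification attained during the programme lies on the pathway programme → qualification attained during the programme → outcome, so adjusting for it blocks the indirect effect. For the total causal effect of programme, use the unadjusted pooled rates.
Pooled: the apprenticeship track 67.8% vs the classroom track 45.5%; the apprenticeship track is higher overall.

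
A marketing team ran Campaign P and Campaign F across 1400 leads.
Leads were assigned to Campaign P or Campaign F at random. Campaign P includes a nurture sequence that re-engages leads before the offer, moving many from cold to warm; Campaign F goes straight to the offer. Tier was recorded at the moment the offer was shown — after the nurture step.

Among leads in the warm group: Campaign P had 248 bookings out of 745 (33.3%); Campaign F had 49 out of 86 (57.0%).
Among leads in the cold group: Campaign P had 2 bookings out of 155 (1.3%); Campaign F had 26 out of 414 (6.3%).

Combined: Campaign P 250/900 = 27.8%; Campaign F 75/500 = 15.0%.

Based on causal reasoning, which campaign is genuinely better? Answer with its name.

Campaign P

Within every engagement tier level Campaign F has the higher rate, yet pooled Campaign P does — Simpson's reversal.
Engagement tier here is a post-treatment variable shaped by the campaign; conditioning on it would introduce bias rather than remove it. The overall comparison is the causal one.
Pooled: Campaign P 27.8% vs Campaign F 15.0%; Campaign P is higher overall.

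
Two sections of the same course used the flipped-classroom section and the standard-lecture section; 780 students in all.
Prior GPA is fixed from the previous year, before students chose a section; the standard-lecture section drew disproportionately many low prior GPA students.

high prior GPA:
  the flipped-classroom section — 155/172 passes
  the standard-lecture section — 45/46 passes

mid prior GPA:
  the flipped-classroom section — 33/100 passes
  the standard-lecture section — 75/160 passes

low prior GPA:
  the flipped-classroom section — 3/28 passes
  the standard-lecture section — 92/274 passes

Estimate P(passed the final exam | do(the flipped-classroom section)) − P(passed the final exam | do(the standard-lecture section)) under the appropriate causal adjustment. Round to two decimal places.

The imbalance in prior GPA band arose from how students were allocated, not from anything the teaching method did; and prior GPA band independently affects the outcome. The pooled gap is confounded — condition on prior GPA band.
Adjusting over the population distribution of prior GPA band: 0.279·(0.901−0.978) + 0.333·(0.330−0.469) + 0.387·(0.107−0.336) = -0.156.

-0.16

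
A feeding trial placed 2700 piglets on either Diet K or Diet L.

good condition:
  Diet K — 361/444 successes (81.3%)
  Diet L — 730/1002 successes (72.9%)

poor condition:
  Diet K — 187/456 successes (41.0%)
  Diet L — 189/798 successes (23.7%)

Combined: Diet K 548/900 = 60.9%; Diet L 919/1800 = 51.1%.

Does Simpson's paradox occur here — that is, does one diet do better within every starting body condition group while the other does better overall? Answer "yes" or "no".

no

Within each starting body condition level (good condition 81.3% vs 72.9%; poor condition 41.0% vs 23.7%), Diet K has the higher rate every time. Pooled: 60.9% vs 51.1% — Diet K has the higher rate overall. They agree.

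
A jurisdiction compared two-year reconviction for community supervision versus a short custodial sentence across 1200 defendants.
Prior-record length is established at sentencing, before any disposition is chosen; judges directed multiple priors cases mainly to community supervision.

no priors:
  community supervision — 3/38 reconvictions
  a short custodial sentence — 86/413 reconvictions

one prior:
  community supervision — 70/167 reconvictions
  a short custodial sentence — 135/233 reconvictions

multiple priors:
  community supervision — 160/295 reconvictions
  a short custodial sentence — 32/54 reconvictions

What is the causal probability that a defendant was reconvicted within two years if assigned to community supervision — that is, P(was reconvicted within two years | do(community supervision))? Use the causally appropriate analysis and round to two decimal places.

0.33

Within every prior-record length level community supervision has the lower rate, yet pooled a short custodial sentence does — Simpson's reversal.
Prior-record length satisfies the back-door criterion: it is not a descendant of the disposition, and it blocks the spurious path from disposition to outcome. Adjusting for it (i.e., using the within-prior-record length rates) gives the causal effect.
Standardising community supervision to the population prior-record length mix: 0.376·3/38 + 0.333·70/167 + 0.291·160/295 = 0.327.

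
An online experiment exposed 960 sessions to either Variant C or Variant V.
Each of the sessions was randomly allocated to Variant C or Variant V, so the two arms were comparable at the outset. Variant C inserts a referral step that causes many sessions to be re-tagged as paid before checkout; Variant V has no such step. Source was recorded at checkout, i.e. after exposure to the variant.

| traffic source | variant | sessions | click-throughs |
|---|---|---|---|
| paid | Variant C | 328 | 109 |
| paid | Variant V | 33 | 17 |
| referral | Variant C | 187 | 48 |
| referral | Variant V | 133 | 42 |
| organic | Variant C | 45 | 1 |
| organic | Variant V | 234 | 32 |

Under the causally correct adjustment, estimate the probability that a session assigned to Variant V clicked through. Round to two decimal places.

Traffic source is downstream of the variant. One should not condition on a consequence of treatment, so the overall rates are the right comparison.
So P(outcome | do(Variant V)) is just the pooled rate for Variant V: 91/400 = 0.228.

0.23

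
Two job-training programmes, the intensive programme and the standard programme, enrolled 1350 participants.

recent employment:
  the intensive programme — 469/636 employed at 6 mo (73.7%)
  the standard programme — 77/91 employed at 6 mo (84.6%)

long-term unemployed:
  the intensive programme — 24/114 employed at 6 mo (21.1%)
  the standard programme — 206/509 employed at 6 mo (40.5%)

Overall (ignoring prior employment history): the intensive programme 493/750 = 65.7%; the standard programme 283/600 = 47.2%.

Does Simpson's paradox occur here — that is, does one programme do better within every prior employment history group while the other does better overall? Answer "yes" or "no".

Within each prior employment history level (recent employment 73.7% vs 84.6%; long-term unemployed 21.1% vs 40.5%), the standard programme has the higher rate every time. Pooled: 65.7% vs 47.2% — the intensive programme has the higher rate overall. The two comparisons disagree.

yes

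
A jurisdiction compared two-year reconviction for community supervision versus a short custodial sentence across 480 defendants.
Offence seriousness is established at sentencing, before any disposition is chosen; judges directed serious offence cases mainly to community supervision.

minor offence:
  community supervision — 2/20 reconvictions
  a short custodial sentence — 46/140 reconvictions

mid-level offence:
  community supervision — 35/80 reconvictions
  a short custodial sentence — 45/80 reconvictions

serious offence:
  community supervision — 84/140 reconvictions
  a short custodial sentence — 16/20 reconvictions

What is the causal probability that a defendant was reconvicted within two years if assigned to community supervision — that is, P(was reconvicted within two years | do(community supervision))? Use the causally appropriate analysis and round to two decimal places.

0.38

The offence seriousness-specific comparison favours community supervision throughout, but the pooled figures favour a short custodial sentence. The question is whether to condition on offence seriousness.
Nothing the disposition does changes offence seriousness; the imbalance is an allocation artefact. With offence seriousness also predicting the outcome, the pooled figure is confounded, and the within-stratum comparison is the causal one.
Standardising community supervision to the population offence seriousness mix: 0.333·2/20 + 0.333·35/80 + 0.333·84/140 = 0.379.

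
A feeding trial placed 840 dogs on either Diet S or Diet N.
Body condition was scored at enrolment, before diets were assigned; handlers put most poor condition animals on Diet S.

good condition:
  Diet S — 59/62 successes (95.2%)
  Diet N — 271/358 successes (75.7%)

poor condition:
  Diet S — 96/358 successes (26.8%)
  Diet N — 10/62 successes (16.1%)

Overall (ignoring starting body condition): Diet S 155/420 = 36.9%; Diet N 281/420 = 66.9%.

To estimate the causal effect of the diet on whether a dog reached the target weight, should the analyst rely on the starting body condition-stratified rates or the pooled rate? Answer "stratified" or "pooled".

Starting body condition is set before the diet has any effect — it is not caused by the diet — and it independently drives the outcome. That makes it a confounder, so the causal comparison is within starting body condition levels.
Within each level — good condition: 95.2% vs 75.7%; poor condition: 26.8% vs 16.1% — Diet S is higher every time.

stratified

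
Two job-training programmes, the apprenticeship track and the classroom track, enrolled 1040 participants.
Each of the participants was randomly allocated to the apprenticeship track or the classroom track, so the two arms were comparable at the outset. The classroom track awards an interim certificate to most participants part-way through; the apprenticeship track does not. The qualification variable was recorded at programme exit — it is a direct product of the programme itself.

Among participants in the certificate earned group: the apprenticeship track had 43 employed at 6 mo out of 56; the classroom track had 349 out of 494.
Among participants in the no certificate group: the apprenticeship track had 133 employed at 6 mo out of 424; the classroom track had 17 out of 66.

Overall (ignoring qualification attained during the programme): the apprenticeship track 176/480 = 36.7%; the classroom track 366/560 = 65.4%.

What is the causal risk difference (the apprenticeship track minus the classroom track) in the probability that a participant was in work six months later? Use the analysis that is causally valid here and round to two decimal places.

Qualification attained during the programme lies on the pathway programme → qualification attained during the programme → outcome, so adjusting for it blocks the indirect effect. For the total causal effect of programme, use the unadjusted pooled rates.
The causal difference is the pooled difference: 0.367 − 0.654 = -0.287.

-0.29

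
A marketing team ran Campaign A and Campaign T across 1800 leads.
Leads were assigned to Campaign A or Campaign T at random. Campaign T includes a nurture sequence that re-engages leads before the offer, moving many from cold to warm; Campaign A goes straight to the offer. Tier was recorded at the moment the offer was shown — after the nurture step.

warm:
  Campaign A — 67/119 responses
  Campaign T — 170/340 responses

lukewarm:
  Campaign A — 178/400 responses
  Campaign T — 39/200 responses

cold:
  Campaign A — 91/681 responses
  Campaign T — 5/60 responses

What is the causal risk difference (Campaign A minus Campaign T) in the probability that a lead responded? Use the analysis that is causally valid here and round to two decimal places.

Because the campaign influences engagement tier, engagement tier is a post-treatment mediator, not a confounder. Stratifying on it would bias the estimate; the causal effect is the crude pooled difference.
The causal difference is the pooled difference: 0.280 − 0.357 = -0.077.

-0.08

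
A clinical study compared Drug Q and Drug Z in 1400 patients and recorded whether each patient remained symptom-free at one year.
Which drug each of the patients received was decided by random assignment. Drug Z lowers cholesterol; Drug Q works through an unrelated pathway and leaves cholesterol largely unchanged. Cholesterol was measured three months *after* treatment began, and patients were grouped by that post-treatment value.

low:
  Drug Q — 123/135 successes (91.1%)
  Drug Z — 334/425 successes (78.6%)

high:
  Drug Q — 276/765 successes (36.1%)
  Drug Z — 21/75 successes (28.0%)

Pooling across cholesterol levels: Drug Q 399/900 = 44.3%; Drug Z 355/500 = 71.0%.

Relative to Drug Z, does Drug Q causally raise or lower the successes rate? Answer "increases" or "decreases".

decreases

Stratifying would compare drugs among patients the drugs themselves sorted into cholesterol groups — a form of selection on an intermediate. The unconditioned pooled rates give the total causal effect.
Pooled: Drug Q 44.3% vs Drug Z 71.0%; Drug Z is higher overall.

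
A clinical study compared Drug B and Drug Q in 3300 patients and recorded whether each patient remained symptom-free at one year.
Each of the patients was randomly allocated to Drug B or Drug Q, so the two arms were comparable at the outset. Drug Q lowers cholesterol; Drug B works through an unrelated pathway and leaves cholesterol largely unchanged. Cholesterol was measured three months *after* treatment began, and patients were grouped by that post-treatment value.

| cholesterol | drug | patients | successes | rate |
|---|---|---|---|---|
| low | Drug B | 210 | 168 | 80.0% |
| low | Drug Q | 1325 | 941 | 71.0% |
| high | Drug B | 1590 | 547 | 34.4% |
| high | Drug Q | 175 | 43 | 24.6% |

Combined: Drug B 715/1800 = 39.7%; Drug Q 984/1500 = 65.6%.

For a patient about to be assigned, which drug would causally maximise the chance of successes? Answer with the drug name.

Drug B is higher inside every cholesterol stratum but Drug Q is higher in aggregate. Whether to stratify depends on how cholesterol relates to the drug.
Because the drug influences cholesterol, cholesterol is a post-treatment mediator, not a confounder. Stratifying on it would bias the estimate; the causal effect is the crude pooled difference.
Pooled: Drug B 39.7% vs Drug Q 65.6%; Drug Q is higher overall.

Drug Q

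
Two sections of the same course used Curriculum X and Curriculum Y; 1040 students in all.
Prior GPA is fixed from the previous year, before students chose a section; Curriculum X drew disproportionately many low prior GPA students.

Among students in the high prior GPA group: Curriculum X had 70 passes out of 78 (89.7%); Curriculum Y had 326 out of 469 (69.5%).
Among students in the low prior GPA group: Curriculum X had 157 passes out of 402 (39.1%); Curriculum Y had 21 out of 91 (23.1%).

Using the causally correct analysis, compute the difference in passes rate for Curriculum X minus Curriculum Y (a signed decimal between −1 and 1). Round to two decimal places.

+0.18

Within every prior GPA band level Curriculum X has the higher rate, yet pooled Curriculum Y does — Simpson's reversal.
Nothing the teaching method does changes prior GPA band; the imbalance is an allocation artefact. With prior GPA band also predicting the outcome, the pooled figure is confounded, and the within-stratum comparison is the causal one.
Adjusting over the population distribution of prior GPA band: 0.526·(0.897−0.695) + 0.474·(0.391−0.231) = +0.182.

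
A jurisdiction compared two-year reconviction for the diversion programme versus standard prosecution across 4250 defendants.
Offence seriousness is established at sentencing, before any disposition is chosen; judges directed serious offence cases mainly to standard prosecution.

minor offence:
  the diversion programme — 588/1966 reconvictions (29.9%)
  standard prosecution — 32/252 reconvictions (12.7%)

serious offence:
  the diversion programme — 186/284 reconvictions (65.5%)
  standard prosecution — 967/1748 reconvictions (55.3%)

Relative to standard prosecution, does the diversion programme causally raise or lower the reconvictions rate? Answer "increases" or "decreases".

standard prosecution is lower inside every offence seriousness stratum but the diversion programme is lower in aggregate. Whether to stratify depends on how offence seriousness relates to the disposition.
Offence seriousness differs across dispositions for reasons unrelated to any effect of the disposition itself, and it separately predicts the outcome — a classic confounder. We must compare within offence seriousness levels.
Within each level — minor offence: 29.9% vs 12.7%; serious offence: 65.5% vs 55.3% — standard prosecution is lower every time.

increases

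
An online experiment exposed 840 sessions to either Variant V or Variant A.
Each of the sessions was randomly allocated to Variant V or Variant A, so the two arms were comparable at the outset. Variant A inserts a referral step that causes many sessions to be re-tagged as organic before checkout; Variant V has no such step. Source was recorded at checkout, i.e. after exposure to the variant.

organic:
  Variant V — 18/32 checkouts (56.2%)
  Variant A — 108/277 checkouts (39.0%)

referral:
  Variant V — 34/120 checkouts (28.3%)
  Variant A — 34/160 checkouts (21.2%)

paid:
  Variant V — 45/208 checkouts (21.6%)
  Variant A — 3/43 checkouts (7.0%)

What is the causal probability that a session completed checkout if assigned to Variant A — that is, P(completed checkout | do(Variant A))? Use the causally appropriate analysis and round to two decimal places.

0.30

Traffic source lies on the pathway variant → traffic source → outcome, so adjusting for it blocks the indirect effect. For the total causal effect of variant, use the unadjusted pooled rates.
So P(outcome | do(Variant A)) is just the pooled rate for Variant A: 145/480 = 0.302.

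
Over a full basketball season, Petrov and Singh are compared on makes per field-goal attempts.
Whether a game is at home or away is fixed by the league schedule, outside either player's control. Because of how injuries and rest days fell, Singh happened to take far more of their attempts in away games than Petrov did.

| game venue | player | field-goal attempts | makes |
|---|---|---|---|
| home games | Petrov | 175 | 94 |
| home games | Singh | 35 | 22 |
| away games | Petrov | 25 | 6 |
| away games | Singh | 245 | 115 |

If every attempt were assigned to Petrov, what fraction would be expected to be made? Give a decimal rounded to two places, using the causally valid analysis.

0.37

The stratified and pooled comparisons disagree (Singh wins within each game venue; Petrov wins overall), so the answer turns on the causal role of game venue.
Here game venue is a common cause — it drives both which player a case falls under and the outcome. The crude comparison mixes populations; the stratum-specific rates are the causally relevant ones.
Standardising Petrov to the population game venue mix: 0.438·94/175 + 0.562·6/25 = 0.370.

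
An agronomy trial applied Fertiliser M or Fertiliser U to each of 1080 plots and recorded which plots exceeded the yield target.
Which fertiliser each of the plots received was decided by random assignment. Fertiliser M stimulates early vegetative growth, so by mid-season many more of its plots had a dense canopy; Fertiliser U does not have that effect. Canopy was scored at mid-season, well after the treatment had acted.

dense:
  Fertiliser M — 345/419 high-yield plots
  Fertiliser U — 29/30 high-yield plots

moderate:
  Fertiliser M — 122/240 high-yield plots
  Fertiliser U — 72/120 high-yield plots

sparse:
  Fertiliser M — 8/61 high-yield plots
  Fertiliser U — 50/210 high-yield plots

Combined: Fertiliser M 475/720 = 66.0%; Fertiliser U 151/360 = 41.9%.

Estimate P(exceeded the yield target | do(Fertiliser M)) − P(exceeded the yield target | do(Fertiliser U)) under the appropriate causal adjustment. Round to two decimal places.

The stratified and pooled comparisons disagree (Fertiliser U wins within each mid-season canopy; Fertiliser M wins overall), so the answer turns on the causal role of mid-season canopy.
The distribution of mid-season canopy is itself part of what the fertiliser does — it is an intermediate outcome. Holding it fixed would remove that part of the effect; the total effect is the pooled difference.
The causal difference is the pooled difference: 0.660 − 0.419 = +0.240.

+0.24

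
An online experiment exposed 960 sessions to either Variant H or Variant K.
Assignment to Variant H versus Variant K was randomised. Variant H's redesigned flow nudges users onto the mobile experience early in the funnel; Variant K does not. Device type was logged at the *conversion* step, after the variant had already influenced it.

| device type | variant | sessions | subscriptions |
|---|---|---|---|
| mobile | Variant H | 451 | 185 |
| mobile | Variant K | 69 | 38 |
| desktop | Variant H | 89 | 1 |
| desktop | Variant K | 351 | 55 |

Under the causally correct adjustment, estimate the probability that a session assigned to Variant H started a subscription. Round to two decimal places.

Within every device type level Variant K has the higher rate, yet pooled Variant H does — Simpson's reversal.
Device type here is a post-treatment variable shaped by the variant; conditioning on it would introduce bias rather than remove it. The overall comparison is the causal one.
So P(outcome | do(Variant H)) is just the pooled rate for Variant H: 186/540 = 0.344.

0.34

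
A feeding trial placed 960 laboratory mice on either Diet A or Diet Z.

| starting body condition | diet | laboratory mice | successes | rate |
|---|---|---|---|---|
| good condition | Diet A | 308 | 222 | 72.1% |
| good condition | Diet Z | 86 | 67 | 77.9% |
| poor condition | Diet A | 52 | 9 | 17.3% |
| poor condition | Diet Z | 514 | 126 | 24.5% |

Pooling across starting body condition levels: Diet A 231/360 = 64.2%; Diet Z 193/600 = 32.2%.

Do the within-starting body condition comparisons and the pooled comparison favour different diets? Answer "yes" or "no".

Within each starting body condition level (good condition 72.1% vs 77.9%; poor condition 17.3% vs 24.5%), Diet Z has the higher rate every time. Pooled: 64.2% vs 32.2% — Diet A has the higher rate overall. The two comparisons disagree.

yes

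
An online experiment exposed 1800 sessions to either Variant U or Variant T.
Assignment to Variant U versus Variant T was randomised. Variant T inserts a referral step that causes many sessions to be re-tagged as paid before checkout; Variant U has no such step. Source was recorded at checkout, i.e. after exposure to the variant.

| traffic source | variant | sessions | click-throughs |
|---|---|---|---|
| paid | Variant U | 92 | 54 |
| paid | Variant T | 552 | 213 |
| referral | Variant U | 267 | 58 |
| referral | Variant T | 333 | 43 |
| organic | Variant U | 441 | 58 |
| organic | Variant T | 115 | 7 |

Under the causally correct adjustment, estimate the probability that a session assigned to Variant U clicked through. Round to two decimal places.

0.21

The stratified and pooled comparisons disagree (Variant U wins within each traffic source; Variant T wins overall), so the answer turns on the causal role of traffic source.
Traffic source is recorded after the variant and is itself shifted by it — it sits on the causal path from variant to outcome. Conditioning on a mediator would strip out part of the effect we want; the pooled comparison gives the total causal effect.
So P(outcome | do(Variant U)) is just the pooled rate for Variant U: 170/800 = 0.212.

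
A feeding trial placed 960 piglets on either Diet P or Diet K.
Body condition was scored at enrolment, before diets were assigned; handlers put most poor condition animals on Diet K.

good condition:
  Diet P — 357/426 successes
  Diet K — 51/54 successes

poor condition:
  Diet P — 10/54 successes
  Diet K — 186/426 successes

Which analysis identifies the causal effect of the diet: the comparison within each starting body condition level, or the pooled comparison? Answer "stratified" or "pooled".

Nothing the diet does changes starting body condition; the imbalance is an allocation artefact. With starting body condition also predicting the outcome, the pooled figure is confounded, and the within-stratum comparison is the causal one.
Within each level — good condition: 83.8% vs 94.4%; poor condition: 18.5% vs 43.7% — Diet K is higher every time.

stratified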